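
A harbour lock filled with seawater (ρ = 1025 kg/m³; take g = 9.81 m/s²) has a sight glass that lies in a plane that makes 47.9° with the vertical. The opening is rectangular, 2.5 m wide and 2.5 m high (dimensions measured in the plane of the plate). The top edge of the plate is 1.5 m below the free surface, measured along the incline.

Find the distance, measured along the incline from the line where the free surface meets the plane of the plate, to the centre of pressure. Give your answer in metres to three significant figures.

γ = ρg = 1025 × 9.81 / 1000 = 10.05525 kN/m³.
The plate makes 47.9° with the vertical, i.e. θ = 90° − 47.9° = 42.1° to the horizontal. Measuring y along the incline from the free-surface line, vertical depth h = y·sinθ with sinθ = 0.670427.
The centroid lies 2.5/2 = 1.25 m below the top edge, so y_c = 1.5 + 1.25 = 2.75 m and h_c = 2.75 × 0.670427 = 1.84367 m.
A = 2.5 × 2.5 = 6.25 m².
Resultant F = γ·h_c·A = 10.05525 × 1.84367 × 6.25 = 115.866 kN.
I_c = b·h³/12 = 2.5 × 2.5³/12 = 3.25521 m⁴.
Centre of pressure: y_p = y_c + I_c/(y_c·A) = 2.75 + 3.25521/(2.75 × 6.25) = 2.75 + 0.189394 = 2.93939 m along the plane.

y_p = 2.94 m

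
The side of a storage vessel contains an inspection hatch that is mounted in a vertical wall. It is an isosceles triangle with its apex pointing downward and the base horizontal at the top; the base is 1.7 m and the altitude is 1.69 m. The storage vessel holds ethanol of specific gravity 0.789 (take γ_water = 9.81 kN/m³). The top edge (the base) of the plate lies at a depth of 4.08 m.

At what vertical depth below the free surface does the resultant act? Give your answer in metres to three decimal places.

h_p = 4.678 m

γ = 0.789 × 9.81 = 7.74009 kN/m³.
With the apex down, the centroid sits h/3 = 1.69/3 = 0.563333 m below the base (the top edge), so the centroid depth is h_c = 4.08 + 0.563333 = 4.64333 m.
A = ½ × 1.7 × 1.69 = 1.4365 m².
Resultant F = γ·h_c·A = 7.74009 × 4.64333 × 1.4365 = 51.6275 kN.
I_c = b·h³/36 = 1.7 × 1.69³/36 = 0.227933 m⁴.
Centre of pressure: y_p = y_c + I_c/(y_c·A) = 4.64333 + 0.227933/(4.64333 × 1.4365) = 4.64333 + 0.0341721 = 4.6775 m along the plane.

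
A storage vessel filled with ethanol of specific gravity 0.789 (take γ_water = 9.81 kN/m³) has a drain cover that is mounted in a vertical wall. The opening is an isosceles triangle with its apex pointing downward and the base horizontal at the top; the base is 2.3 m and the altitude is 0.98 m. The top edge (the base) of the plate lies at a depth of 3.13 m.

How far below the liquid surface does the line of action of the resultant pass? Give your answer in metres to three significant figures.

h_p = 3.47 m

γ = 0.789 × 9.81 = 7.74009 kN/m³.
With the apex down, the centroid sits h/3 = 0.98/3 = 0.326667 m below the base (the top edge), so the centroid depth is h_c = 3.13 + 0.326667 = 3.45667 m.
A = ½ × 2.3 × 0.98 = 1.127 m².
Resultant F = γ·h_c·A = 7.74009 × 3.45667 × 1.127 = 30.1528 kN.
I_c = b·h³/36 = 2.3 × 0.98³/36 = 0.0601317 m⁴.
Centre of pressure: y_p = y_c + I_c/(y_c·A) = 3.45667 + 0.0601317/(3.45667 × 1.127) = 3.45667 + 0.0154355 = 3.47211 m along the plane.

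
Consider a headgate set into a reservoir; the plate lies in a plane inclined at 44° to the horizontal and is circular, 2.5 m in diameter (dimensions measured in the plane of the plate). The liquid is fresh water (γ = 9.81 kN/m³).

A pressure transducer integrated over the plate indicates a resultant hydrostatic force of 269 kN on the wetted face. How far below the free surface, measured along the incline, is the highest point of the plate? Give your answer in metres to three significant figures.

y_top ≈ 6.79 m

γ = 9.81 kN/m³.
A = π(1.25)² = 4.90874 m².
From F = γ·h_c·A, the centroid depth is h_c = 269/(9.81 × 4.90874) = 5.58616 m.
Let θ = 44° be the plate's angle to the horizontal; measure y along the incline from where the plane meets the free surface. Vertical depth h = y·sinθ with sinθ = 0.694658.
Along the incline, y_c = h_c/sinθ = 5.58616/0.694658 = 8.0416 m.
The centroid is at the centre, 1.25 m below the top of the plate, so the highest point sits at y_top = 8.0416 − 1.25 = 6.7916 m along the incline.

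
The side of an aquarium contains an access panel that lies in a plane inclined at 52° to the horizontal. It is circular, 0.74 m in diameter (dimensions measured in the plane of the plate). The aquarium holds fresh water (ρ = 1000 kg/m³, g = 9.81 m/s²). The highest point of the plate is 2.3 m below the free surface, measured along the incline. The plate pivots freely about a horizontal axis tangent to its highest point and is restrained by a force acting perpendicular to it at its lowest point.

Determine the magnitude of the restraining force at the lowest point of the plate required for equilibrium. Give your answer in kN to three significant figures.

P ≈ 4.59 kN

γ = ρg = 1000 × 9.81 = 9810 N/m³ = 9.81 kN/m³.
Let θ = 52° be the plate's angle to the horizontal; measure y along the incline from where the plane meets the free surface. Vertical depth h = y·sinθ with sinθ = 0.788011.
The centroid is at the centre, 0.37 m below the top of the plate, so y_c = 2.3 + 0.37 = 2.67 m and h_c = 2.67 × 0.788011 = 2.10399 m.
A = π(0.37)² = 0.430084 m².
Resultant F = γ·h_c·A = 9.81 × 2.10399 × 0.430084 = 8.87699 kN.
I_c = πr⁴/4 = π × 0.37⁴/4 = 0.0147196 m⁴.
Centre of pressure: y_p = y_c + I_c/(y_c·A) = 2.67 + 0.0147196/(2.67 × 0.430084) = 2.67 + 0.0128183 = 2.68282 m along the plane.
The resultant acts 0.37 + 0.0128183 = 0.382818 m (along the plate) below the hinge at the top edge, so the moment about the hinge is M = F × 0.382818 = 8.87699 × 0.382818 = 3.39827 kN·m.
A normal force at the bottom, 0.74 m from the hinge, must supply this moment: P = 3.39827/0.74 = 4.59226 kN.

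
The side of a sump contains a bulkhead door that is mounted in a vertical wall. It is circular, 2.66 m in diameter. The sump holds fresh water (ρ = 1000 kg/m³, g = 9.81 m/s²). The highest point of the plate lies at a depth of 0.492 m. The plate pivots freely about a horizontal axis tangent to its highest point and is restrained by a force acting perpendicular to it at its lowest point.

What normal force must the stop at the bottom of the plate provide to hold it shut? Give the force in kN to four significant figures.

γ = ρg = 1000 × 9.81 = 9810 N/m³ = 9.81 kN/m³.
The centroid is at the centre, 1.33 m below the top of the plate, so the centroid depth is h_c = 0.492 + 1.33 = 1.822 m.
A = π(1.33)² = 5.55716 m².
Resultant F = γ·h_c·A = 9.81 × 1.822 × 5.55716 = 99.3277 kN.
I_c = πr⁴/4 = π × 1.33⁴/4 = 2.45752 m⁴.
Centre of pressure: y_p = y_c + I_c/(y_c·A) = 1.822 + 2.45752/(1.822 × 5.55716) = 1.822 + 0.242715 = 2.06472 m along the plane.
The resultant acts 1.33 + 0.242715 = 1.57272 m (along the plate) below the hinge at the top edge, so the moment about the hinge is M = F × 1.57272 = 99.3277 × 1.57272 = 156.215 kN·m.
A normal force at the bottom, 2.66 m from the hinge, must supply this moment: P = 156.215/2.66 = 58.7274 kN.

P ≈ 58.73 kN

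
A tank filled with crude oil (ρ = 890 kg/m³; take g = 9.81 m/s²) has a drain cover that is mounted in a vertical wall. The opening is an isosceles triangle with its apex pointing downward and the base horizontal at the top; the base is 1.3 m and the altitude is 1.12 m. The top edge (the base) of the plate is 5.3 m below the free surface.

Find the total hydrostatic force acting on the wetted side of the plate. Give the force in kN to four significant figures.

F ≈ 36.06 kN

γ = ρg = 890 × 9.81 / 1000 = 8.7309 kN/m³.
With the apex down, the centroid sits h/3 = 1.12/3 = 0.373333 m below the base (the top edge), so the centroid depth is h_c = 5.3 + 0.373333 = 5.67333 m.
A = ½ × 1.3 × 1.12 = 0.728 m².
Resultant F = γ·h_c·A = 8.7309 × 5.67333 × 0.728 = 36.0602 kN.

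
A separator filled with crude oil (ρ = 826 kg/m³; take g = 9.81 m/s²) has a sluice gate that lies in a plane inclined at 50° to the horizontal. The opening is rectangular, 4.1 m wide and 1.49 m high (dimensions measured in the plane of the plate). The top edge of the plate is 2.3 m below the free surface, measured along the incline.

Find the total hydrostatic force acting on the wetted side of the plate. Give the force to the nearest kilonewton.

F ≈ 115 kN

γ = ρg = 826 × 9.81 / 1000 = 8.10306 kN/m³.
Let θ = 50° be the plate's angle to the horizontal; measure y along the incline from where the plane meets the free surface. Vertical depth h = y·sinθ with sinθ = 0.766044.
The centroid lies 1.49/2 = 0.745 m below the top edge, so y_c = 2.3 + 0.745 = 3.045 m and h_c = 3.045 × 0.766044 = 2.3326 m.
A = 4.1 × 1.49 = 6.109 m².
Resultant F = γ·h_c·A = 8.10306 × 2.3326 × 6.109 = 115.467 kN.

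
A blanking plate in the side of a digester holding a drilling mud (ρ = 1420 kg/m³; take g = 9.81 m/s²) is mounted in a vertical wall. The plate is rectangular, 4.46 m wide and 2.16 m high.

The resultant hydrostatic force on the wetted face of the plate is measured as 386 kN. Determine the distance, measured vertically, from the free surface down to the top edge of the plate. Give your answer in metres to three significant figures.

d_top ≈ 1.80 m

γ = ρg = 1420 × 9.81 / 1000 = 13.9302 kN/m³.
A = 4.46 × 2.16 = 9.6336 m².
From F = γ·h_c·A, the centroid depth is h_c = 386/(13.9302 × 9.6336) = 2.87635 m.
The centroid lies 2.16/2 = 1.08 m below the top edge, so the top edge sits at h_top = 2.87635 − 1.08 = 1.79635 m below the surface.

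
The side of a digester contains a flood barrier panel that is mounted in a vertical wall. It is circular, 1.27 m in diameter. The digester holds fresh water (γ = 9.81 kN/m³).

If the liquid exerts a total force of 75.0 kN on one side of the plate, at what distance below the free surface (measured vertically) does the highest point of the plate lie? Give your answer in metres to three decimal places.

γ = 9.81 kN/m³.
A = π(0.635)² = 1.26677 m².
From F = γ·h_c·A, the centroid depth is h_c = 75.0/(9.81 × 1.26677) = 6.03524 m.
The centroid is at the centre, 0.635 m below the top of the plate, so the highest point sits at h_top = 6.03524 − 0.635 = 5.40024 m below the surface.

d_top ≈ 5.400 m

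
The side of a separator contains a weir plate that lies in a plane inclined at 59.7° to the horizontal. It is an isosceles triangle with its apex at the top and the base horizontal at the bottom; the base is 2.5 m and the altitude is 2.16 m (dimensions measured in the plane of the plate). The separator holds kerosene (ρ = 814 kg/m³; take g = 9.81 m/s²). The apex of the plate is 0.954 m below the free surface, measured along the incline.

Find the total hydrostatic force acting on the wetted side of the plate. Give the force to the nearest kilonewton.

γ = ρg = 814 × 9.81 / 1000 = 7.98534 kN/m³.
Let θ = 59.7° be the plate's angle to the horizontal; measure y along the incline from where the plane meets the free surface. Vertical depth h = y·sinθ with sinθ = 0.863396.
With the apex up, the centroid sits 2h/3 = 2 × 2.16/3 = 1.44 m below the apex, so y_c = 0.954 + 1.44 = 2.394 m and h_c = 2.394 × 0.863396 = 2.06697 m.
A = ½ × 2.5 × 2.16 = 2.7 m².
Resultant F = γ·h_c·A = 7.98534 × 2.06697 × 2.7 = 44.5647 kN.

F ≈ 45 kN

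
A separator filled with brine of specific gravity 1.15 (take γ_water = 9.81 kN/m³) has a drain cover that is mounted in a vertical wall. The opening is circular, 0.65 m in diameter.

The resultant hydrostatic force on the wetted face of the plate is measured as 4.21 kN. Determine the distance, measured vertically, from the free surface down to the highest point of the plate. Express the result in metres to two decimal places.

d_top ≈ 0.80 m

γ = 1.15 × 9.81 = 11.2815 kN/m³.
A = π(0.325)² = 0.331831 m².
From F = γ·h_c·A, the centroid depth is h_c = 4.21/(11.2815 × 0.331831) = 1.1246 m.
The centroid is at the centre, 0.325 m below the top of the plate, so the highest point sits at h_top = 1.1246 − 0.325 = 0.7996 m below the surface.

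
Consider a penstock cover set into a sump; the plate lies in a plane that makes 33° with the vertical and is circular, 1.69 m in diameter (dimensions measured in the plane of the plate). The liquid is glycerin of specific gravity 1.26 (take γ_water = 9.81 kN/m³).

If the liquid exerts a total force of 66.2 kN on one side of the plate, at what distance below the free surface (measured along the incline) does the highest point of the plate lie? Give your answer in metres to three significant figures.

γ = 1.26 × 9.81 = 12.3606 kN/m³.
A = π(0.845)² = 2.24318 m².
From F = γ·h_c·A, the centroid depth is h_c = 66.2/(12.3606 × 2.24318) = 2.38756 m.
The plate makes 33° with the vertical, i.e. θ = 90° − 33° = 57° to the horizontal. Measuring y along the incline from the free-surface line, vertical depth h = y·sinθ with sinθ = 0.838671.
Along the incline, y_c = h_c/sinθ = 2.38756/0.838671 = 2.84684 m.
The centroid is at the centre, 0.845 m below the top of the plate, so the highest point sits at y_top = 2.84684 − 0.845 = 2.00184 m along the incline.

y_top ≈ 2.00 m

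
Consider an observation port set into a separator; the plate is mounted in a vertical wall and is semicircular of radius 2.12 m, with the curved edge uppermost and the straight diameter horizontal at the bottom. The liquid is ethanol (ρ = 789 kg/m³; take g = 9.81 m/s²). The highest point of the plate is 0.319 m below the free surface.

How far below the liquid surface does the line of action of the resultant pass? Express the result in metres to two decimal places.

γ = ρg = 789 × 9.81 / 1000 = 7.74009 kN/m³.
The centroid lies 4r/(3π) = 0.899756 m above the diameter, so r − 4r/(3π) = 2.12 − 0.899756 = 1.22024 m below the topmost point, so the centroid depth is h_c = 0.319 + 1.22024 = 1.53924 m.
A = πr²/2 = π × 2.12²/2 = 7.05979 m².
Resultant F = γ·h_c·A = 7.74009 × 1.53924 × 7.05979 = 84.1093 kN.
I_c = (π/8 − 8/(9π))·r⁴ = 0.109757 × 2.12⁴ = 2.21705 m⁴.
Centre of pressure: y_p = y_c + I_c/(y_c·A) = 1.53924 + 2.21705/(1.53924 × 7.05979) = 1.53924 + 0.204022 = 1.74326 m along the plane.

h_p = 1.74 m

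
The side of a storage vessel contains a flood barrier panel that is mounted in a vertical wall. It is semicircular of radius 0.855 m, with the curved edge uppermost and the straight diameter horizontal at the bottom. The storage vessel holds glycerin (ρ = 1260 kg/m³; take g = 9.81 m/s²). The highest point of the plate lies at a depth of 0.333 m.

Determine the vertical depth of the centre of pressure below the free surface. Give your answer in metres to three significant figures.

h_p = 0.887 m

γ = ρg = 1260 × 9.81 / 1000 = 12.3606 kN/m³.
The centroid lies 4r/(3π) = 0.362873 m above the diameter, so r − 4r/(3π) = 0.855 − 0.362873 = 0.492127 m below the topmost point, so the centroid depth is h_c = 0.333 + 0.492127 = 0.825127 m.
A = πr²/2 = π × 0.855²/2 = 1.14829 m².
Resultant F = γ·h_c·A = 12.3606 × 0.825127 × 1.14829 = 11.7115 kN.
I_c = (π/8 − 8/(9π))·r⁴ = 0.109757 × 0.855⁴ = 0.0586539 m⁴.
Centre of pressure: y_p = y_c + I_c/(y_c·A) = 0.825127 + 0.0586539/(0.825127 × 1.14829) = 0.825127 + 0.0619048 = 0.887032 m along the plane.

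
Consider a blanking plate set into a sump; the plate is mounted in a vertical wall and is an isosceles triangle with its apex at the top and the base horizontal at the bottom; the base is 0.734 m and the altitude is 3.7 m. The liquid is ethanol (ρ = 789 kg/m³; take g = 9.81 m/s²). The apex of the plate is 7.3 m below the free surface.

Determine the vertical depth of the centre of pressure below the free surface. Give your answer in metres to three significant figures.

h_p = 9.84 m

γ = ρg = 789 × 9.81 / 1000 = 7.74009 kN/m³.
With the apex up, the centroid sits 2h/3 = 2 × 3.7/3 = 2.46667 m below the apex, so the centroid depth is h_c = 7.3 + 2.46667 = 9.76667 m.
A = ½ × 0.734 × 3.7 = 1.3579 m².
Resultant F = γ·h_c·A = 7.74009 × 9.76667 × 1.3579 = 102.65 kN.
I_c = b·h³/36 = 0.734 × 3.7³/36 = 1.03276 m⁴.
Centre of pressure: y_p = y_c + I_c/(y_c·A) = 9.76667 + 1.03276/(9.76667 × 1.3579) = 9.76667 + 0.0778727 = 9.84454 m along the plane.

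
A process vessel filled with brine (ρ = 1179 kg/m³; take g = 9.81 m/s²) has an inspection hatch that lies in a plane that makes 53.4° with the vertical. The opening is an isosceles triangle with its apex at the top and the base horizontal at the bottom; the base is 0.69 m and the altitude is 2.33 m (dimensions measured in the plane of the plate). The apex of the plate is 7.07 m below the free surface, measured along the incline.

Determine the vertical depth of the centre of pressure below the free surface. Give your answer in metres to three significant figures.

γ = ρg = 1179 × 9.81 / 1000 = 11.56599 kN/m³.
The plate makes 53.4° with the vertical, i.e. θ = 90° − 53.4° = 36.6° to the horizontal. Measuring y along the incline from the free-surface line, vertical depth h = y·sinθ with sinθ = 0.596225.
With the apex up, the centroid sits 2h/3 = 2 × 2.33/3 = 1.55333 m below the apex, so y_c = 7.07 + 1.55333 = 8.62333 m and h_c = 8.62333 × 0.596225 = 5.14144 m.
A = ½ × 0.69 × 2.33 = 0.80385 m².
Resultant F = γ·h_c·A = 11.56599 × 5.14144 × 0.80385 = 47.8016 kN.
I_c = b·h³/36 = 0.69 × 2.33³/36 = 0.242446 m⁴.
Centre of pressure: y_p = y_c + I_c/(y_c·A) = 8.62333 + 0.242446/(8.62333 × 0.80385) = 8.62333 + 0.0349756 = 8.65831 m along the plane.
Vertically, h_p = y_p·sinθ = 8.65831 × 0.596225 = 5.1623 m.

h_p = 5.16 m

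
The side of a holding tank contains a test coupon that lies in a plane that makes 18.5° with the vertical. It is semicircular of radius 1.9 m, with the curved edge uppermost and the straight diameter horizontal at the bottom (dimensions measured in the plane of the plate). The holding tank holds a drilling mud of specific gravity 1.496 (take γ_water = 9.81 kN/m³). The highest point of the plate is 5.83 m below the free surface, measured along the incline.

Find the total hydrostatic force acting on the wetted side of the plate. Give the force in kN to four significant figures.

γ = 1.496 × 9.81 = 14.67576 kN/m³.
The plate makes 18.5° with the vertical, i.e. θ = 90° − 18.5° = 71.5° to the horizontal. Measuring y along the incline from the free-surface line, vertical depth h = y·sinθ with sinθ = 0.948324.
The centroid lies 4r/(3π) = 0.806385 m above the diameter, so r − 4r/(3π) = 1.9 − 0.806385 = 1.09361 m below the topmost point, so y_c = 5.83 + 1.09361 = 6.92361 m and h_c = 6.92361 × 0.948324 = 6.56583 m.
A = πr²/2 = π × 1.9²/2 = 5.67057 m².
Resultant F = γ·h_c·A = 14.67576 × 6.56583 × 5.67057 = 546.408 kN.

F ≈ 546.4 kN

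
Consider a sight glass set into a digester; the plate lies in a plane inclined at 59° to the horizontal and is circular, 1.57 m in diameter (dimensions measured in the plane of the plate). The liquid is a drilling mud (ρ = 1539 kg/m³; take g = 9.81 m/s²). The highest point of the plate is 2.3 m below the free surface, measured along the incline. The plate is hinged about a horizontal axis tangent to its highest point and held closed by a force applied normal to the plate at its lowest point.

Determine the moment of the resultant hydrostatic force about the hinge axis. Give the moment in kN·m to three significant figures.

γ = ρg = 1539 × 9.81 / 1000 = 15.09759 kN/m³.
Let θ = 59° be the plate's angle to the horizontal; measure y along the incline from where the plane meets the free surface. Vertical depth h = y·sinθ with sinθ = 0.857167.
The centroid is at the centre, 0.785 m below the top of the plate, so y_c = 2.3 + 0.785 = 3.085 m and h_c = 3.085 × 0.857167 = 2.64436 m.
A = π(0.785)² = 1.93593 m².
Resultant F = γ·h_c·A = 15.09759 × 2.64436 × 1.93593 = 77.289 kN.
I_c = πr⁴/4 = π × 0.785⁴/4 = 0.298242 m⁴.
Centre of pressure: y_p = y_c + I_c/(y_c·A) = 3.085 + 0.298242/(3.085 × 1.93593) = 3.085 + 0.0499372 = 3.13494 m along the plane.
The resultant acts 0.785 + 0.0499372 = 0.834937 m (along the plate) below the hinge at the top edge, so the moment about the hinge is M = F × 0.834937 = 77.289 × 0.834937 = 64.5314 kN·m.

M ≈ 64.5 kN·m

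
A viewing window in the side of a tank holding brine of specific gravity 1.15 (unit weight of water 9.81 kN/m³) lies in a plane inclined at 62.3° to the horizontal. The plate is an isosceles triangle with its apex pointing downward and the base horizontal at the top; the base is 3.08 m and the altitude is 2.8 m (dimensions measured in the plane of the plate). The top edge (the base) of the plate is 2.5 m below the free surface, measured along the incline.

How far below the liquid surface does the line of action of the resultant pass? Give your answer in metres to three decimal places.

γ = 1.15 × 9.81 = 11.2815 kN/m³.
Let θ = 62.3° be the plate's angle to the horizontal; measure y along the incline from where the plane meets the free surface. Vertical depth h = y·sinθ with sinθ = 0.885394.
With the apex down, the centroid sits h/3 = 2.8/3 = 0.933333 m below the base (the top edge), so y_c = 2.5 + 0.933333 = 3.43333 m and h_c = 3.43333 × 0.885394 = 3.03985 m.
A = ½ × 3.08 × 2.8 = 4.312 m².
Resultant F = γ·h_c·A = 11.2815 × 3.03985 × 4.312 = 147.876 kN.
I_c = b·h³/36 = 3.08 × 2.8³/36 = 1.87812 m⁴.
Centre of pressure: y_p = y_c + I_c/(y_c·A) = 3.43333 + 1.87812/(3.43333 × 4.312) = 3.43333 + 0.126861 = 3.56019 m along the plane.
Vertically, h_p = y_p·sinθ = 3.56019 × 0.885394 = 3.15217 m.

h_p = 3.152 m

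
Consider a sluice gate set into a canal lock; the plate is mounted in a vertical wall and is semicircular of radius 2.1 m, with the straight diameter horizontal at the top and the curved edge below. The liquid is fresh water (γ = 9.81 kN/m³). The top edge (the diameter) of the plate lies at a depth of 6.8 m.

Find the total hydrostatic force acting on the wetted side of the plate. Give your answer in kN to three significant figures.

γ = 9.81 kN/m³.
The centroid of a semicircle lies 4r/(3π) = 0.891268 m from the diameter, here below the top edge, so the centroid depth is h_c = 6.8 + 0.891268 = 7.69127 m.
A = πr²/2 = π × 2.1²/2 = 6.92721 m².
Resultant F = γ·h_c·A = 9.81 × 7.69127 × 6.92721 = 522.667 kN.

F ≈ 523 kN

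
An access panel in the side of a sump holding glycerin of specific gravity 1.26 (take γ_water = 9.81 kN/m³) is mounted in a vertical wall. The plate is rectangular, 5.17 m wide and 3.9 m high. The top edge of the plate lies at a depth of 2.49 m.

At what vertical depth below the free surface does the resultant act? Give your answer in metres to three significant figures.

γ = 1.26 × 9.81 = 12.3606 kN/m³.
The centroid lies 3.9/2 = 1.95 m below the top edge, so the centroid depth is h_c = 2.49 + 1.95 = 4.44 m.
A = 5.17 × 3.9 = 20.163 m².
Resultant F = γ·h_c·A = 12.3606 × 4.44 × 20.163 = 1106.57 kN.
I_c = b·h³/12 = 5.17 × 3.9³/12 = 25.5566 m⁴.
Centre of pressure: y_p = y_c + I_c/(y_c·A) = 4.44 + 25.5566/(4.44 × 20.163) = 4.44 + 0.285473 = 4.72547 m along the plane.

h_p = 4.73 m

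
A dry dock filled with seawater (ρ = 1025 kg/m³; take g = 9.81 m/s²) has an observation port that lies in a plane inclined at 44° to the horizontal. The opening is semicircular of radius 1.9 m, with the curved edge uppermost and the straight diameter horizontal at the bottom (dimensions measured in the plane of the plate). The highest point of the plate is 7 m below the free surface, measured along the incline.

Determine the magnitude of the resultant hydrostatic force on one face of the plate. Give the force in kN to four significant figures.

F ≈ 320.6 kN

γ = ρg = 1025 × 9.81 / 1000 = 10.05525 kN/m³.
Let θ = 44° be the plate's angle to the horizontal; measure y along the incline from where the plane meets the free surface. Vertical depth h = y·sinθ with sinθ = 0.694658.
The centroid lies 4r/(3π) = 0.806385 m above the diameter, so r − 4r/(3π) = 1.9 − 0.806385 = 1.09361 m below the topmost point, so y_c = 7 + 1.09361 = 8.09361 m and h_c = 8.09361 × 0.694658 = 5.62229 m.
A = πr²/2 = π × 1.9²/2 = 5.67057 m².
Resultant F = γ·h_c·A = 10.05525 × 5.62229 × 5.67057 = 320.577 kN.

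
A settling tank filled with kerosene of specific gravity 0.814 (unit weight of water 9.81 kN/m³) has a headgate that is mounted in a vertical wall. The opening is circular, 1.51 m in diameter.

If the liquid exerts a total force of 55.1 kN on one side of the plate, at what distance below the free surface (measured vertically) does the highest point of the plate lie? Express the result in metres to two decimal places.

d_top ≈ 3.10 m

γ = 0.814 × 9.81 = 7.98534 kN/m³.
A = π(0.755)² = 1.79079 m².
From F = γ·h_c·A, the centroid depth is h_c = 55.1/(7.98534 × 1.79079) = 3.85313 m.
The centroid is at the centre, 0.755 m below the top of the plate, so the highest point sits at h_top = 3.85313 − 0.755 = 3.09813 m below the surface.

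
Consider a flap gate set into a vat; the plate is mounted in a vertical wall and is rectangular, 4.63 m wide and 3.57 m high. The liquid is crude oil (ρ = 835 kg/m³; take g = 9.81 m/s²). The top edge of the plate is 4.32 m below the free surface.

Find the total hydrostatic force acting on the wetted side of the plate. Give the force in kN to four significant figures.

F ≈ 826.6 kN

γ = ρg = 835 × 9.81 / 1000 = 8.19135 kN/m³.
The centroid lies 3.57/2 = 1.785 m below the top edge, so the centroid depth is h_c = 4.32 + 1.785 = 6.105 m.
A = 4.63 × 3.57 = 16.5291 m².
Resultant F = γ·h_c·A = 8.19135 × 6.105 × 16.5291 = 826.59 kN.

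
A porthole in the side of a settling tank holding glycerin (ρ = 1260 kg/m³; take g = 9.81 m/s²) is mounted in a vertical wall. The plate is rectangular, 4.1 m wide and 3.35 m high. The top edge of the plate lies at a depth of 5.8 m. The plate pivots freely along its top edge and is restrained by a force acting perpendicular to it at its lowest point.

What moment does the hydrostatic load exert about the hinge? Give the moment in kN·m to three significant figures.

M ≈ 2280 kN·m

γ = ρg = 1260 × 9.81 / 1000 = 12.3606 kN/m³.
The centroid lies 3.35/2 = 1.675 m below the top edge, so the centroid depth is h_c = 5.8 + 1.675 = 7.475 m.
A = 4.1 × 3.35 = 13.735 m².
Resultant F = γ·h_c·A = 12.3606 × 7.475 × 13.735 = 1269.05 kN.
I_c = b·h³/12 = 4.1 × 3.35³/12 = 12.8451 m⁴.
Centre of pressure: y_p = y_c + I_c/(y_c·A) = 7.475 + 12.8451/(7.475 × 13.735) = 7.475 + 0.125112 = 7.60011 m along the plane.
The resultant acts 1.675 + 0.125112 = 1.80011 m (along the plate) below the hinge at the top edge, so the moment about the hinge is M = F × 1.80011 = 1269.05 × 1.80011 = 2284.43 kN·m.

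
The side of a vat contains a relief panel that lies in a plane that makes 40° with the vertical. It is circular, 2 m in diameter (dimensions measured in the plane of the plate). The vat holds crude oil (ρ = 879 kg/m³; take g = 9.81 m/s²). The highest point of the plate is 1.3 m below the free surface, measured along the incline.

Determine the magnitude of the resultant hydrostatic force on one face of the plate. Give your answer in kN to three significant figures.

F ≈ 47.7 kN

γ = ρg = 879 × 9.81 / 1000 = 8.62299 kN/m³.
The plate makes 40° with the vertical, i.e. θ = 90° − 40° = 50° to the horizontal. Measuring y along the incline from the free-surface line, vertical depth h = y·sinθ with sinθ = 0.766044.
The centroid is at the centre, 1 m below the top of the plate, so y_c = 1.3 + 1 = 2.3 m and h_c = 2.3 × 0.766044 = 1.7619 m.
A = π(1)² = 3.14159 m².
Resultant F = γ·h_c·A = 8.62299 × 1.7619 × 3.14159 = 47.7297 kN.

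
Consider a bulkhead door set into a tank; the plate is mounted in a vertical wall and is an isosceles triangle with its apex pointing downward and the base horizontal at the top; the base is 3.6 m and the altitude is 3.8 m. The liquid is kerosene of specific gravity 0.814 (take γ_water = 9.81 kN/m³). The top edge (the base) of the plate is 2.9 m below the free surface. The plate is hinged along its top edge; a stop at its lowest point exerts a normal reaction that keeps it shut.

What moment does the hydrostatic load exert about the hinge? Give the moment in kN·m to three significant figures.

M ≈ 332 kN·m

γ = 0.814 × 9.81 = 7.98534 kN/m³.
With the apex down, the centroid sits h/3 = 3.8/3 = 1.26667 m below the base (the top edge), so the centroid depth is h_c = 2.9 + 1.26667 = 4.16667 m.
A = ½ × 3.6 × 3.8 = 6.84 m².
Resultant F = γ·h_c·A = 7.98534 × 4.16667 × 6.84 = 227.582 kN.
I_c = b·h³/36 = 3.6 × 3.8³/36 = 5.4872 m⁴.
Centre of pressure: y_p = y_c + I_c/(y_c·A) = 4.16667 + 5.4872/(4.16667 × 6.84) = 4.16667 + 0.192533 = 4.3592 m along the plane.
The resultant acts 1.26667 + 0.192533 = 1.4592 m (along the plate) below the hinge at the top edge, so the moment about the hinge is M = F × 1.4592 = 227.582 × 1.4592 = 332.088 kN·m.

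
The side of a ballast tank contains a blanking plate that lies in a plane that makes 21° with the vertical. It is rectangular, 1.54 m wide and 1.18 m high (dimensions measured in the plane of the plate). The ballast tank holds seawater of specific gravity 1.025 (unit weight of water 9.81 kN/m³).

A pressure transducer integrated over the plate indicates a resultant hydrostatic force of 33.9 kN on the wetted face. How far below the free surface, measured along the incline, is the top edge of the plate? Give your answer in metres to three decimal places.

y_top ≈ 1.397 m

γ = 1.025 × 9.81 = 10.05525 kN/m³.
A = 1.54 × 1.18 = 1.8172 m².
From F = γ·h_c·A, the centroid depth is h_c = 33.9/(10.05525 × 1.8172) = 1.85526 m.
The plate makes 21° with the vertical, i.e. θ = 90° − 21° = 69° to the horizontal. Measuring y along the incline from the free-surface line, vertical depth h = y·sinθ with sinθ = 0.933580.
Along the incline, y_c = h_c/sinθ = 1.85526/0.933580 = 1.98725 m.
The centroid lies 1.18/2 = 0.59 m below the top edge, so the top edge sits at y_top = 1.98725 − 0.59 = 1.39725 m along the incline.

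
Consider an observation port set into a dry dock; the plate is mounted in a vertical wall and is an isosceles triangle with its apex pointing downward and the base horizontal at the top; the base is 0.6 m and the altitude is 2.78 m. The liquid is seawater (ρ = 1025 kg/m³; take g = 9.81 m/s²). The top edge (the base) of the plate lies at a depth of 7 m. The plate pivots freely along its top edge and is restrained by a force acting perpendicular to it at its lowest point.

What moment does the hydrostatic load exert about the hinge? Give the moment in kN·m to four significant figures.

M ≈ 65.20 kN·m

γ = ρg = 1025 × 9.81 / 1000 = 10.05525 kN/m³.
With the apex down, the centroid sits h/3 = 2.78/3 = 0.926667 m below the base (the top edge), so the centroid depth is h_c = 7 + 0.926667 = 7.92667 m.
A = ½ × 0.6 × 2.78 = 0.834 m².
Resultant F = γ·h_c·A = 10.05525 × 7.92667 × 0.834 = 66.4737 kN.
I_c = b·h³/36 = 0.6 × 2.78³/36 = 0.358083 m⁴.
Centre of pressure: y_p = y_c + I_c/(y_c·A) = 7.92667 + 0.358083/(7.92667 × 0.834) = 7.92667 + 0.054166 = 7.98084 m along the plane.
The resultant acts 0.926667 + 0.054166 = 0.980833 m (along the plate) below the hinge at the top edge, so the moment about the hinge is M = F × 0.980833 = 66.4737 × 0.980833 = 65.1996 kN·m.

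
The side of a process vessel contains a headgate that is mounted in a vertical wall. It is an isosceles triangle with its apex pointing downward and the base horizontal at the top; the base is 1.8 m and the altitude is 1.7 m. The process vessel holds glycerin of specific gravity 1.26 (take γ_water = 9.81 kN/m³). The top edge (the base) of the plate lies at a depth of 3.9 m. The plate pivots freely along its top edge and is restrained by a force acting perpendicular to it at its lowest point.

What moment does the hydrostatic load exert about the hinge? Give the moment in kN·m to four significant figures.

γ = 1.26 × 9.81 = 12.3606 kN/m³.
With the apex down, the centroid sits h/3 = 1.7/3 = 0.566667 m below the base (the top edge), so the centroid depth is h_c = 3.9 + 0.566667 = 4.46667 m.
A = ½ × 1.8 × 1.7 = 1.53 m².
Resultant F = γ·h_c·A = 12.3606 × 4.46667 × 1.53 = 84.4724 kN.
I_c = b·h³/36 = 1.8 × 1.7³/36 = 0.24565 m⁴.
Centre of pressure: y_p = y_c + I_c/(y_c·A) = 4.46667 + 0.24565/(4.46667 × 1.53) = 4.46667 + 0.0359452 = 4.50262 m along the plane.
The resultant acts 0.566667 + 0.0359452 = 0.602612 m (along the plate) below the hinge at the top edge, so the moment about the hinge is M = F × 0.602612 = 84.4724 × 0.602612 = 50.9041 kN·m.

M ≈ 50.90 kN·m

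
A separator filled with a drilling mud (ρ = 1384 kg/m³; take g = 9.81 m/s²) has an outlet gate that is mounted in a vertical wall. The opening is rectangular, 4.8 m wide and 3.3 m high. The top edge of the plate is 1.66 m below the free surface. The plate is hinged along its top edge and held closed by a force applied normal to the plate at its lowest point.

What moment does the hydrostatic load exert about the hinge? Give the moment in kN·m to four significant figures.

γ = ρg = 1384 × 9.81 / 1000 = 13.57704 kN/m³.
The centroid lies 3.3/2 = 1.65 m below the top edge, so the centroid depth is h_c = 1.66 + 1.65 = 3.31 m.
A = 4.8 × 3.3 = 15.84 m².
Resultant F = γ·h_c·A = 13.57704 × 3.31 × 15.84 = 711.85 kN.
I_c = b·h³/12 = 4.8 × 3.3³/12 = 14.3748 m⁴.
Centre of pressure: y_p = y_c + I_c/(y_c·A) = 3.31 + 14.3748/(3.31 × 15.84) = 3.31 + 0.274169 = 3.58417 m along the plane.
The resultant acts 1.65 + 0.274169 = 1.92417 m (along the plate) below the hinge at the top edge, so the moment about the hinge is M = F × 1.92417 = 711.85 × 1.92417 = 1369.72 kN·m.

M ≈ 1370 kN·m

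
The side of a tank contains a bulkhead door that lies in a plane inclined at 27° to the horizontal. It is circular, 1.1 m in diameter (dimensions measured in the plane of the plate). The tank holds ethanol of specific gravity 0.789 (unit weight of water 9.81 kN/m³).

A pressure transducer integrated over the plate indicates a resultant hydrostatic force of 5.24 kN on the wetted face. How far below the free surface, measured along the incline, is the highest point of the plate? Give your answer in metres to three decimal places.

γ = 0.789 × 9.81 = 7.74009 kN/m³.
A = π(0.55)² = 0.950332 m².
From F = γ·h_c·A, the centroid depth is h_c = 5.24/(7.74009 × 0.950332) = 0.712377 m.
Let θ = 27° be the plate's angle to the horizontal; measure y along the incline from where the plane meets the free surface. Vertical depth h = y·sinθ with sinθ = 0.453990.
Along the incline, y_c = h_c/sinθ = 0.712377/0.453990 = 1.56915 m.
The centroid is at the centre, 0.55 m below the top of the plate, so the highest point sits at y_top = 1.56915 − 0.55 = 1.01915 m along the incline.

y_top ≈ 1.019 m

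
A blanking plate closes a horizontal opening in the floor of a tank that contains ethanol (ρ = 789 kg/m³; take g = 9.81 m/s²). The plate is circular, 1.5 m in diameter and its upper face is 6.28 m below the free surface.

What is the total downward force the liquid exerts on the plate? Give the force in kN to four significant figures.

γ = ρg = 789 × 9.81 / 1000 = 7.74009 kN/m³.
The plate is horizontal, so pressure is uniform at p = γ·h = 7.74009 × 6.28 = 48.6078 kN/m².
A = π(0.75)² = 1.76715 m².
F = p·A = 48.6078 × 1.76715 = 85.8973 kN.

F ≈ 85.90 kN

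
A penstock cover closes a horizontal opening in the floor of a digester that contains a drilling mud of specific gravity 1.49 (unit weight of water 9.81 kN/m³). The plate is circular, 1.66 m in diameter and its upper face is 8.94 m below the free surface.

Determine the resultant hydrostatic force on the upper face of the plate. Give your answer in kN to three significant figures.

γ = 1.49 × 9.81 = 14.6169 kN/m³.
The plate is horizontal, so pressure is uniform at p = γ·h = 14.6169 × 8.94 = 130.675 kN/m².
A = π(0.83)² = 2.16424 m².
F = p·A = 130.675 × 2.16424 = 282.812 kN.

F ≈ 283 kN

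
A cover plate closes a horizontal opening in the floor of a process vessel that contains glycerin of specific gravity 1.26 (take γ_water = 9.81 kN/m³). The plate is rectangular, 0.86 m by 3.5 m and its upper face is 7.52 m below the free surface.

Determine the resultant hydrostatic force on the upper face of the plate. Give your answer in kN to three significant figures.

γ = 1.26 × 9.81 = 12.3606 kN/m³.
The plate is horizontal, so pressure is uniform at p = γ·h = 12.3606 × 7.52 = 92.9517 kN/m².
A = 0.86 × 3.5 = 3.01 m².
F = p·A = 92.9517 × 3.01 = 279.785 kN.

F ≈ 280 kN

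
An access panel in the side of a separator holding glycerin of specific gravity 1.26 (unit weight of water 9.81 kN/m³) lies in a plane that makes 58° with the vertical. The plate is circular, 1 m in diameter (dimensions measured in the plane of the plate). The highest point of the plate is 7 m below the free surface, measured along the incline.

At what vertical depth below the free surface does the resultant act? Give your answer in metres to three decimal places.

γ = 1.26 × 9.81 = 12.3606 kN/m³.
The plate makes 58° with the vertical, i.e. θ = 90° − 58° = 32° to the horizontal. Measuring y along the incline from the free-surface line, vertical depth h = y·sinθ with sinθ = 0.529919.
The centroid is at the centre, 0.5 m below the top of the plate, so y_c = 7 + 0.5 = 7.5 m and h_c = 7.5 × 0.529919 = 3.97439 m.
A = π(0.5)² = 0.785398 m².
Resultant F = γ·h_c·A = 12.3606 × 3.97439 × 0.785398 = 38.5833 kN.
I_c = πr⁴/4 = π × 0.5⁴/4 = 0.0490874 m⁴.
Centre of pressure: y_p = y_c + I_c/(y_c·A) = 7.5 + 0.0490874/(7.5 × 0.785398) = 7.5 + 0.00833334 = 7.50833 m along the plane.
Vertically, h_p = y_p·sinθ = 7.50833 × 0.529919 = 3.97881 m.

h_p = 3.979 m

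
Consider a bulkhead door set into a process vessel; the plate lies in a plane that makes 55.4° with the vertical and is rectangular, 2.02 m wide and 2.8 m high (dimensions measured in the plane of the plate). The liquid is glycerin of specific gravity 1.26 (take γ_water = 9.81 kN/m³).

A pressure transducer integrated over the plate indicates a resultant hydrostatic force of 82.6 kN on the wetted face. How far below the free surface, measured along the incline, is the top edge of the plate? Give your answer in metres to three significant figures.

y_top ≈ 0.681 m

γ = 1.26 × 9.81 = 12.3606 kN/m³.
A = 2.02 × 2.8 = 5.656 m².
From F = γ·h_c·A, the centroid depth is h_c = 82.6/(12.3606 × 5.656) = 1.18149 m.
The plate makes 55.4° with the vertical, i.e. θ = 90° − 55.4° = 34.6° to the horizontal. Measuring y along the incline from the free-surface line, vertical depth h = y·sinθ with sinθ = 0.567844.
Along the incline, y_c = h_c/sinθ = 1.18149/0.567844 = 2.08066 m.
The centroid lies 2.8/2 = 1.4 m below the top edge, so the top edge sits at y_top = 2.08066 − 1.4 = 0.68066 m along the incline.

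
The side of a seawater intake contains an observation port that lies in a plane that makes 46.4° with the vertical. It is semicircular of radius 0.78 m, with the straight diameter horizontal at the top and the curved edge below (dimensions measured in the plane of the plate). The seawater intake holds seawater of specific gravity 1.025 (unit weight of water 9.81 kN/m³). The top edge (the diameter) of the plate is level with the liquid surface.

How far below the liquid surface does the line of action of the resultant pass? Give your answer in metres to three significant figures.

γ = 1.025 × 9.81 = 10.05525 kN/m³.
The plate makes 46.4° with the vertical, i.e. θ = 90° − 46.4° = 43.6° to the horizontal. Measuring y along the incline from the free-surface line, vertical depth h = y·sinθ with sinθ = 0.689620.
The centroid of a semicircle lies 4r/(3π) = 0.331042 m from the diameter, here below the top edge, so y_c = 0.331042 m and h_c = 0.331042 × 0.689620 = 0.228293 m.
A = πr²/2 = π × 0.78²/2 = 0.955672 m².
Resultant F = γ·h_c·A = 10.05525 × 0.228293 × 0.955672 = 2.19379 kN.
I_c = (π/8 − 8/(9π))·r⁴ = 0.109757 × 0.78⁴ = 0.0406266 m⁴.
Centre of pressure: y_p = y_c + I_c/(y_c·A) = 0.331042 + 0.0406266/(0.331042 × 0.955672) = 0.331042 + 0.128416 = 0.459458 m along the plane.
Vertically, h_p = y_p·sinθ = 0.459458 × 0.689620 = 0.316851 m.

h_p = 0.317 m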